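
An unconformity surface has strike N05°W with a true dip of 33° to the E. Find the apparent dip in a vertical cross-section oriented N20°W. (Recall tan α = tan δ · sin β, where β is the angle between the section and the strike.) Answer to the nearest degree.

Angle between strike (N05°W) and section (N20°W): β = 15°.
tan α = tan 33° × sin 15° = 0.6494 × 0.2588 = 0.1681
apparent dip = arctan 0.1681 = 9.54°

10°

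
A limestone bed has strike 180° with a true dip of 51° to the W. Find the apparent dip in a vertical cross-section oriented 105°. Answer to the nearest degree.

50°

Angle between strike (180°) and section (105°): β = 75°.
tan(apparent dip) = tan 51° · sin 75° = 1.1928
apparent dip = arctan 1.1928 = 50.03°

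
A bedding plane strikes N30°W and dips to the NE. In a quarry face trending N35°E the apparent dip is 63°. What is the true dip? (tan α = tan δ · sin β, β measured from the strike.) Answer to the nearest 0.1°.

β = acute angle between strike N30°W and section N35°E = 65°.
tan(true dip) = tan 63° / sin 65° = 2.1655
true dip = arctan 2.1655 = 65.21°

65.2°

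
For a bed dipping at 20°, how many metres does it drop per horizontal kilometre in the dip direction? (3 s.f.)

364 m

drop per km = 1000 × tan 20° = 1000 × 0.3640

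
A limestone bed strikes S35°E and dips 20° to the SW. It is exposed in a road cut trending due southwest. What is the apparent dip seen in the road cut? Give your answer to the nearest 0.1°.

The section lies 80° from the strike.
tan α = tan 20° × sin 80° = 0.3640 × 0.9848 = 0.3584
α = arctan(0.3584) = 19.72°

19.7°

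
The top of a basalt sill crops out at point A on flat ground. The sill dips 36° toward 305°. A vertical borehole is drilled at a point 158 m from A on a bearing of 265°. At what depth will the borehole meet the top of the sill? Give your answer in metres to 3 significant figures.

87.9 m

The hole lies 40° from the dip direction, so the down-dip offset is 158 × cos 40° = 121.04 m.
Depth = down-dip offset × tan(dip) = 121.04 × tan 36° = 121.04 × 0.7265
Depth = 87.94 m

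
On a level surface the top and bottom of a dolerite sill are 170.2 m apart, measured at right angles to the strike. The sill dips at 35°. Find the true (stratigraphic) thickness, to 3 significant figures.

97.6 m

True thickness t = w · sin(dip) = 170.2 × sin 35°
t = 170.2 × 0.5736 = 97.623 m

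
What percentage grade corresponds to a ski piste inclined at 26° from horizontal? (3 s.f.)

48.8%

grade % = 100 × tan 26° = 100 × 0.4877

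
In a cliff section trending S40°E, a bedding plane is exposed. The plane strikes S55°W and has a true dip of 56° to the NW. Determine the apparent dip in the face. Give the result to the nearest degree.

The section lies 85° from the strike.
tan α = tan 56° × sin 85° = 1.4826 × 0.9962 = 1.4769
apparent dip = arctan 1.4769 = 55.90°

56°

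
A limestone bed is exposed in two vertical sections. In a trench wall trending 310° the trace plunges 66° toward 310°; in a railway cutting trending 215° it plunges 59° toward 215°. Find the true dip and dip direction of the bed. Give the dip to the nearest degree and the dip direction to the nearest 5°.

The two traces are lines in the plane: v₁ = (sin 310°·cos 66°, cos 310°·cos 66°, −sin 66°), v₂ = (sin 215°·cos 59°, cos 215°·cos 59°, −sin 59°).
The plane normal is n = v₁ × v₂ ∝ (-0.610, 0.003, 0.209).
True dip = arccos(n_z / |n|) = arccos(0.3239) = 71.1°.
Dip direction = azimuth of (n_x, n_y) = atan2(-0.610, 0.003) = 270°.

true dip 71°, dip direction 270°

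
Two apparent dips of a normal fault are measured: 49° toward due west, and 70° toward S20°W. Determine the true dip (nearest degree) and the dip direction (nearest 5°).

The two traces are lines in the plane: v₁ = (sin 270°·cos 49°, cos 270°·cos 49°, −sin 49°), v₂ = (sin 200°·cos 70°, cos 200°·cos 70°, −sin 70°).
The plane normal is n = v₁ × v₂ ∝ (-0.243, -0.528, 0.211).
True dip = arccos(n_z / |n|) = arccos(0.3410) = 70.1°.
Dip direction = atan2(-0.243, -0.528) = 205° (azimuth of n's horizontal projection).

true dip 70°, dip direction 205°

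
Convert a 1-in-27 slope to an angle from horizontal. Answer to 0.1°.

2.1°

tan θ = 1/27 = 0.0370
θ = arctan(0.0370) = 2.12°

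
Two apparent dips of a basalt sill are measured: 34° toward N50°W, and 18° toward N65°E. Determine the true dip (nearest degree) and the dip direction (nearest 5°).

The two traces are lines in the plane: v₁ = (sin 310°·cos 34°, cos 310°·cos 34°, −sin 34°), v₂ = (sin 65°·cos 18°, cos 65°·cos 18°, −sin 18°).
Cross product v₁ × v₂ gives the pole to the plane: n ∝ (-0.060, 0.678, 0.715).
True dip = arccos(n_z / |n|) = arccos(0.7240) = 43.6°.
Dip direction = azimuth of (n_x, n_y) = atan2(-0.060, 0.678) = 355°.

true dip 44°, dip direction 355°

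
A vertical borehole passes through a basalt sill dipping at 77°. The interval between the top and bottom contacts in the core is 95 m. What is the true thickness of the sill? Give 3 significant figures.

True thickness t = h · cos(dip) = 95 × cos 77°
t = 95 × 0.2250 = 21.370 m

21.4 m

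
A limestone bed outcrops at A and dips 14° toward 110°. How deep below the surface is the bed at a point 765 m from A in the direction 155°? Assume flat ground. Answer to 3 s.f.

The hole lies 45° from the dip direction, so the down-dip offset is 765 × cos 45° = 540.94 m.
Depth = down-dip offset × tan(dip) = 540.94 × tan 14° = 540.94 × 0.2493
Depth = 134.87 m

135 m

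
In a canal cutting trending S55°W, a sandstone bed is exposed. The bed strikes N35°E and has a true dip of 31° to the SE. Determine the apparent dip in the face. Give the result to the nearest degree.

12°

Angle between strike (N35°E) and section (S55°W): β = 20°.
tan(apparent dip) = tan 31° · sin 20° = 0.2055
α = arctan(0.2055) = 11.61°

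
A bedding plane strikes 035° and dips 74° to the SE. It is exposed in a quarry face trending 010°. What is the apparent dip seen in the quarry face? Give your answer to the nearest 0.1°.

The strike is 035° and the section trends 010°; the acute angle between them is β = 25°.
tan α = tan 74° × sin 25° = 3.4874 × 0.4226 = 1.4738
α = arctan(1.4738) = 55.84°

55.8°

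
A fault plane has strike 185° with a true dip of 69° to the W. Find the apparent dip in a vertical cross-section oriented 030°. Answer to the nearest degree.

48°

The section lies 25° from the strike.
tan α = tan 69° × sin 25° = 2.6051 × 0.4226 = 1.1010
α = arctan(1.1010) = 47.75°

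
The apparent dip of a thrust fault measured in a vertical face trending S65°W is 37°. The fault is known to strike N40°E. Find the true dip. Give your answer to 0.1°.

β = acute angle between strike N40°E and section S65°W = 25°.
tan δ = tan α / sin β = tan 37° / sin 25° = 0.7536 / 0.4226 = 1.7831
true dip = arctan 1.7831 = 60.71°

60.7°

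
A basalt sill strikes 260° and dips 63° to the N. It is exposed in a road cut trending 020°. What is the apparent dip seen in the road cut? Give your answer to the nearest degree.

The strike is 260° and the section trends 020°; the acute angle between them is β = 60°.
tan(apparent dip) = tan 63° · sin 60° = 1.6997
apparent dip = arctan 1.6997 = 59.53°

60°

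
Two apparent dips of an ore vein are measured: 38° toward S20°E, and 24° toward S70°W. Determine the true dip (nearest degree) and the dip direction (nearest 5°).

Each apparent-dip line lies in the plane. As unit vectors (x east, y north, z up), v₁ plunges 38°→S20°E and v₂ plunges 24°→S70°W.
Cross product v₁ × v₂ gives the pole to the plane: n ∝ (-0.109, -0.638, 0.720).
True dip = arccos(n_z / |n|) = arccos(0.7436) = 42.0°.
The horizontal component of n points toward azimuth atan2(n_x, n_y) = 190°, the dip direction.

true dip 42°, dip direction 190°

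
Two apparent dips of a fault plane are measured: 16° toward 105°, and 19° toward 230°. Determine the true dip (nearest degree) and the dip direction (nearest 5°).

true dip 34°, dip direction 170°

The two traces are lines in the plane: v₁ = (sin 105°·cos 16°, cos 105°·cos 16°, −sin 16°), v₂ = (sin 230°·cos 19°, cos 230°·cos 19°, −sin 19°).
The plane normal is n = v₁ × v₂ ∝ (0.087, -0.502, 0.745).
True dip = arccos(n_z / |n|) = arccos(0.8253) = 34.4°.
Dip direction = azimuth of (n_x, n_y) = atan2(0.087, -0.502) = 170°.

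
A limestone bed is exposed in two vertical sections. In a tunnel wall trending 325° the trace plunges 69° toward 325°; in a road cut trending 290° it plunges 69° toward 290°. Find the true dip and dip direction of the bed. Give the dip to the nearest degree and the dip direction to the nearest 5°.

Each apparent-dip line lies in the plane. As unit vectors (x east, y north, z up), v₁ plunges 69°→325° and v₂ plunges 69°→290°.
n = v₁ × v₂ = (-0.160, 0.122, 0.074) (taken with n_z > 0).
Dip δ = arctan(|n_h|/n_z) = arctan(0.201/0.074) = 69.9°.
Dip direction = azimuth of (n_x, n_y) = atan2(-0.160, 0.122) = 308°.

true dip 70°, dip direction 310°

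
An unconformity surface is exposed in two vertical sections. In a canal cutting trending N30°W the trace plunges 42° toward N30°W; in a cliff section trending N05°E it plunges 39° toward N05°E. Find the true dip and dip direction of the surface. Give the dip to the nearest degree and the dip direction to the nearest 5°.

Each apparent-dip line lies in the plane. As unit vectors (x east, y north, z up), v₁ plunges 42°→N30°W and v₂ plunges 39°→N05°E.
The plane normal is n = v₁ × v₂ ∝ (-0.113, 0.279, 0.331).
tan δ = √(n_x²+n_y²)/n_z = 0.301/0.331, so δ = 42.3°.
Dip direction = azimuth of (n_x, n_y) = atan2(-0.113, 0.279) = 338°.

true dip 42°, dip direction 340°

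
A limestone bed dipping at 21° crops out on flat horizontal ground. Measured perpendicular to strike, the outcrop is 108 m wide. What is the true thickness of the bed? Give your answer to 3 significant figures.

True thickness t = w · sin(dip) = 108 × sin 21°
t = 108 × 0.3584 = 38.704 m

38.7 m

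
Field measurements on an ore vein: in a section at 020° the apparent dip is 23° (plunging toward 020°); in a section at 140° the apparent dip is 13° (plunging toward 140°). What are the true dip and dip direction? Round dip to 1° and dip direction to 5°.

true dip 34°, dip direction 070°

The two traces are lines in the plane: v₁ = (sin 20°·cos 23°, cos 20°·cos 23°, −sin 23°), v₂ = (sin 140°·cos 13°, cos 140°·cos 13°, −sin 13°).
The plane normal is n = v₁ × v₂ ∝ (0.486, 0.174, 0.777).
Dip δ = arctan(|n_h|/n_z) = arctan(0.516/0.777) = 33.6°.
The horizontal component of n points toward azimuth atan2(n_x, n_y) = 70°, the dip direction.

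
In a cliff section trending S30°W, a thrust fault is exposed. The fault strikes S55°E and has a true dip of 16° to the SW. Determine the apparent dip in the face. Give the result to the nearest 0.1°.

Angle between strike (S55°E) and section (S30°W): β = 85°.
tan(apparent dip) = tan 16° · sin 85° = 0.2857
apparent dip = arctan 0.2857 = 15.94°

15.9°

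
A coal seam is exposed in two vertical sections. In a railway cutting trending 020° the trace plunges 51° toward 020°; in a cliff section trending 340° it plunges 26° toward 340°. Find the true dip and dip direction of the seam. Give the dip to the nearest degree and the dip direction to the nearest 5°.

Represent each trace as a vector plunging at its apparent dip toward its trend (east-north-up frame): v₁ = (0.215, 0.591, -0.777), v₂ = (-0.307, 0.845, -0.438).
The plane normal is n = v₁ × v₂ ∝ (0.397, 0.333, 0.364).
Dip δ = arctan(|n_h|/n_z) = arctan(0.518/0.364) = 55.0°.
Dip direction = atan2(0.397, 0.333) = 50° (azimuth of n's horizontal projection).

true dip 55°, dip direction 050°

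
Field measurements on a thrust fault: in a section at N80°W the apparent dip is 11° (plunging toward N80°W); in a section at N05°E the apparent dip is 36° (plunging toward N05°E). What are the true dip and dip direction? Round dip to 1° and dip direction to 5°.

true dip 36°, dip direction 355°

The two traces are lines in the plane: v₁ = (sin 280°·cos 11°, cos 280°·cos 11°, −sin 11°), v₂ = (sin 5°·cos 36°, cos 5°·cos 36°, −sin 36°).
Cross product v₁ × v₂ gives the pole to the plane: n ∝ (-0.054, 0.582, 0.791).
True dip = arccos(n_z / |n|) = arccos(0.8045) = 36.4°.
Dip direction = azimuth of (n_x, n_y) = atan2(-0.054, 0.582) = 355°.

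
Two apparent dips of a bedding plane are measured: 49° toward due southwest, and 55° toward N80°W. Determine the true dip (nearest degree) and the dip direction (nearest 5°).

Represent each trace as a vector plunging at its apparent dip toward its trend (east-north-up frame): v₁ = (-0.464, -0.464, -0.755), v₂ = (-0.565, 0.100, -0.819).
The plane normal is n = v₁ × v₂ ∝ (-0.455, -0.046, 0.308).
tan δ = √(n_x²+n_y²)/n_z = 0.458/0.308, so δ = 56.0°.
Dip direction = atan2(-0.455, -0.046) = 264° (azimuth of n's horizontal projection).

true dip 56°, dip direction 265°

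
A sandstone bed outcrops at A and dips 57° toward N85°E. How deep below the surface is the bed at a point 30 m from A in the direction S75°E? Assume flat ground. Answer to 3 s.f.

43.4 m

The hole lies 20° from the dip direction, so the down-dip offset is 30 × cos 20° = 28.19 m.
Depth = down-dip offset × tan(dip) = 28.19 × tan 57° = 28.19 × 1.5399
Depth = 43.41 m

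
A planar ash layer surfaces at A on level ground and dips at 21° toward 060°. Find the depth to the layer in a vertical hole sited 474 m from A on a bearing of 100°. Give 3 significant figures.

The hole lies 40° from the dip direction, so the down-dip offset is 474 × cos 40° = 363.11 m.
Depth = down-dip offset × tan(dip) = 363.11 × tan 21° = 363.11 × 0.3839
Depth = 139.38 m

139 m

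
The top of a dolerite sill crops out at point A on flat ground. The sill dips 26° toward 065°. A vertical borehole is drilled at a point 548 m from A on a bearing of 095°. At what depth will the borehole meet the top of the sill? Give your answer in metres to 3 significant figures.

The hole lies 30° from the dip direction, so the down-dip offset is 548 × cos 30° = 474.58 m.
Depth = down-dip offset × tan(dip) = 474.58 × tan 26° = 474.58 × 0.4877
Depth = 231.47 m

231 m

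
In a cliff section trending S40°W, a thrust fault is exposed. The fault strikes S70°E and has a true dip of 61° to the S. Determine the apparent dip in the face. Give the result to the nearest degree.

59°

The section lies 70° from the strike.
tan(apparent dip) = tan 61° · sin 70° = 1.6953
α = arctan(1.6953) = 59.46°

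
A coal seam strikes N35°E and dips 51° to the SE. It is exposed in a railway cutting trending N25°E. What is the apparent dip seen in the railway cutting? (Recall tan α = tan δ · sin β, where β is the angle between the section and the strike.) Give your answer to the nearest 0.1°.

12.1°

The strike is N35°E and the section trends N25°E; the acute angle between them is β = 10°.
tan α = tan 51° × sin 10° = 1.2349 × 0.1736 = 0.2144
α = arctan(0.2144) = 12.10°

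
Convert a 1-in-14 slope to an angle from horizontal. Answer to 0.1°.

tan θ = 1/14 = 0.0714
θ = arctan(0.0714) = 4.09°

4.1°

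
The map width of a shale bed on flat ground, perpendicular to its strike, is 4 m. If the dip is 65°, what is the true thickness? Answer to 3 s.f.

True thickness t = w · sin(dip) = 4 × sin 65°
t = 4 × 0.9063 = 3.625 m

3.63 m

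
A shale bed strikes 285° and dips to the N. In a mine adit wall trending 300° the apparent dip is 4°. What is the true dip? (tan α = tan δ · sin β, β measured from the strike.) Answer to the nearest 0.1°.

15.1°

β = acute angle between strike 285° and section 300° = 15°.
tan(true dip) = tan 4° / sin 15° = 0.2702
true dip = arctan 0.2702 = 15.12°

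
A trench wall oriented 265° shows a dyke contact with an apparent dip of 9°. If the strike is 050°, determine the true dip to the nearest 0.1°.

The section is 35° from the strike.
tan δ = tan α / sin β = tan 9° / sin 35° = 0.1584 / 0.5736 = 0.2761
true dip = arctan 0.2761 = 15.44°

15.4°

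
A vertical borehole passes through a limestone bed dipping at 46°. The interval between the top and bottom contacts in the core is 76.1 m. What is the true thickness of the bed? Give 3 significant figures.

True thickness t = h · cos(dip) = 76.1 × cos 46°
t = 76.1 × 0.6947 = 52.864 m

52.9 m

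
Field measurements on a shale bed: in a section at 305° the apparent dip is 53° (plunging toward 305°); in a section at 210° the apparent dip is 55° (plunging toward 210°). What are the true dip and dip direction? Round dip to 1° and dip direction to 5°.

Each apparent-dip line lies in the plane. As unit vectors (x east, y north, z up), v₁ plunges 53°→305° and v₂ plunges 55°→210°.
Cross product v₁ × v₂ gives the pole to the plane: n ∝ (-0.679, -0.175, 0.344).
True dip = arccos(n_z / |n|) = arccos(0.4401) = 63.9°.
The horizontal component of n points toward azimuth atan2(n_x, n_y) = 256°, the dip direction.

true dip 64°, dip direction 255°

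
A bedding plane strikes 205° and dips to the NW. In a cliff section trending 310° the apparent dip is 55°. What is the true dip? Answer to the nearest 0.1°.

β = acute angle between strike 205° and section 310° = 75°.
tan(true dip) = tan 55° / sin 75° = 1.4785
true dip = arctan 1.4785 = 55.93°

55.9°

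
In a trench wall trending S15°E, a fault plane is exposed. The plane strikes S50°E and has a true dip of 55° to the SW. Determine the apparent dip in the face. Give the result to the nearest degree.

39°

Angle between strike (S50°E) and section (S15°E): β = 35°.
tan α = tan 55° × sin 35° = 1.4281 × 0.5736 = 0.8192
α = arctan(0.8192) = 39.32°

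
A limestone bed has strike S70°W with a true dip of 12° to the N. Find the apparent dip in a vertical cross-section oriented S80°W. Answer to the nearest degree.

The strike is S70°W and the section trends S80°W; the acute angle between them is β = 10°.
tan α = tan 12° × sin 10° = 0.2126 × 0.1736 = 0.0369
α = arctan(0.0369) = 2.11°

2°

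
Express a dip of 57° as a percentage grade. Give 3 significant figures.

grade % = 100 × tan 57° = 100 × 1.5399

154%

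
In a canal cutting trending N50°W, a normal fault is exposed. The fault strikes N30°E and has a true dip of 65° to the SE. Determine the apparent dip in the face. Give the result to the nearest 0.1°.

Angle between strike (N30°E) and section (N50°W): β = 80°.
tan α = tan 65° × sin 80° = 2.1445 × 0.9848 = 2.1119
apparent dip = arctan 2.1119 = 64.66°

64.7°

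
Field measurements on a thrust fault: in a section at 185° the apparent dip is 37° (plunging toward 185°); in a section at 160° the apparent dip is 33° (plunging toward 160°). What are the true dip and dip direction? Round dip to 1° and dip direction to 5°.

true dip 37°, dip direction 190°

Each apparent-dip line lies in the plane. As unit vectors (x east, y north, z up), v₁ plunges 37°→185° and v₂ plunges 33°→160°.
n = v₁ × v₂ = (-0.041, -0.211, 0.283) (taken with n_z > 0).
True dip = arccos(n_z / |n|) = arccos(0.7970) = 37.2°.
The horizontal component of n points toward azimuth atan2(n_x, n_y) = 191°, the dip direction.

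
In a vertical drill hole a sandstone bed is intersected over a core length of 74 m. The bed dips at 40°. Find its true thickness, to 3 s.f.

56.7 m

True thickness t = h · cos(dip) = 74 × cos 40°
t = 74 × 0.7660 = 56.687 m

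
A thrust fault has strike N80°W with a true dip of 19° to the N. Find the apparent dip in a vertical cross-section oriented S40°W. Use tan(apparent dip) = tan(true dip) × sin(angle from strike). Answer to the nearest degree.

17°

Angle between strike (N80°W) and section (S40°W): β = 60°.
tan(apparent dip) = tan 19° · sin 60° = 0.2982
α = arctan(0.2982) = 16.60°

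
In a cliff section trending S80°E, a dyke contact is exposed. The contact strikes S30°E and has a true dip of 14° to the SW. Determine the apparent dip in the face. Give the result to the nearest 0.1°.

Angle between strike (S30°E) and section (S80°E): β = 50°.
tan(apparent dip) = tan 14° · sin 50° = 0.1910
apparent dip = arctan 0.1910 = 10.81°

10.8°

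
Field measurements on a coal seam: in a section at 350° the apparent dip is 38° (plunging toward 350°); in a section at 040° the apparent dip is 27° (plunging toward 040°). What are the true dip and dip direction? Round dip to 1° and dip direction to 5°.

true dip 38°, dip direction 350°

Represent each trace as a vector plunging at its apparent dip toward its trend (east-north-up frame): v₁ = (-0.137, 0.776, -0.616), v₂ = (0.573, 0.683, -0.454).
n = v₁ × v₂ = (-0.068, 0.415, 0.538) (taken with n_z > 0).
Dip δ = arctan(|n_h|/n_z) = arctan(0.420/0.538) = 38.0°.
The horizontal component of n points toward azimuth atan2(n_x, n_y) = 351°, the dip direction.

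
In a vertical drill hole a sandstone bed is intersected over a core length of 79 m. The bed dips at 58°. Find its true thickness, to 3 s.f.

True thickness t = h · cos(dip) = 79 × cos 58°
t = 79 × 0.5299 = 41.864 m

41.9 m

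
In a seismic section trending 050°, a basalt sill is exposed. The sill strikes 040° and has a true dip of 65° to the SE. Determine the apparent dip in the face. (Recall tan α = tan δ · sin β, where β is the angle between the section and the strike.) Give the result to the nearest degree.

The strike is 040° and the section trends 050°; the acute angle between them is β = 10°.
tan α = tan 65° × sin 10° = 2.1445 × 0.1736 = 0.3724
α = arctan(0.3724) = 20.42°

20°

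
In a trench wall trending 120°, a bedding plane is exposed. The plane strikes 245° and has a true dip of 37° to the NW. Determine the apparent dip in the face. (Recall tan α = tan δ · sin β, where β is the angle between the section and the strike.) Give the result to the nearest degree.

The strike is 245° and the section trends 120°; the acute angle between them is β = 55°.
tan(apparent dip) = tan 37° · sin 55° = 0.6173
α = arctan(0.6173) = 31.69°

32°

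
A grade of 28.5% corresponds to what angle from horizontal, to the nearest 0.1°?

tan θ = 28.5/100 = 0.2850
θ = arctan(0.2850) = 15.91°

15.9°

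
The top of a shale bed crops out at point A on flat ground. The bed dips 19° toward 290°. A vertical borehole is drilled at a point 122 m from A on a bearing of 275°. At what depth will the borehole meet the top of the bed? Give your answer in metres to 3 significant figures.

The hole lies 15° from the dip direction, so the down-dip offset is 122 × cos 15° = 117.84 m.
Depth = down-dip offset × tan(dip) = 117.84 × tan 19° = 117.84 × 0.3443
Depth = 40.58 m

40.6 m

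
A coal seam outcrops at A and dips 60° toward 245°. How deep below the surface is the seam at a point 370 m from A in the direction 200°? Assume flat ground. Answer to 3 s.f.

453 m

The hole lies 45° from the dip direction, so the down-dip offset is 370 × cos 45° = 261.63 m.
Depth = down-dip offset × tan(dip) = 261.63 × tan 60° = 261.63 × 1.7321
Depth = 453.16 m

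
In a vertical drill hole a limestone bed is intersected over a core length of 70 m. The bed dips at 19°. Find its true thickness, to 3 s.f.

66.2 m

True thickness t = h · cos(dip) = 70 × cos 19°
t = 70 × 0.9455 = 66.186 m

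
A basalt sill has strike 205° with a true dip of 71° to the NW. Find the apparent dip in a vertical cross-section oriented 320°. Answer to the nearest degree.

The strike is 205° and the section trends 320°; the acute angle between them is β = 65°.
tan α = tan 71° × sin 65° = 2.9042 × 0.9063 = 2.6321
α = arctan(2.6321) = 69.20°

69°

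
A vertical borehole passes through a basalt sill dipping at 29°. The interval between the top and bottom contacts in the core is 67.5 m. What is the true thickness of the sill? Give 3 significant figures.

True thickness t = h · cos(dip) = 67.5 × cos 29°
t = 67.5 × 0.8746 = 59.037 m

59.0 m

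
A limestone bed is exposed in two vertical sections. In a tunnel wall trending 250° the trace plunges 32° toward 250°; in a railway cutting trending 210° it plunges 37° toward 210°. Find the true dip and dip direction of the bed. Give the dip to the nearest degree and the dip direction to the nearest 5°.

Represent each trace as a vector plunging at its apparent dip toward its trend (east-north-up frame): v₁ = (-0.797, -0.290, -0.530), v₂ = (-0.399, -0.692, -0.602).
The plane normal is n = v₁ × v₂ ∝ (-0.192, -0.268, 0.435).
tan δ = √(n_x²+n_y²)/n_z = 0.330/0.435, so δ = 37.1°.
Dip direction = atan2(-0.192, -0.268) = 216° (azimuth of n's horizontal projection).

true dip 37°, dip direction 215°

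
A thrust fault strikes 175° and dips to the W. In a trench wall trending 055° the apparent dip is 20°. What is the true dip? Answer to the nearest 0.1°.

The section is 60° from the strike.
tan(true dip) = tan 20° / sin 60° = 0.4203
true dip = arctan 0.4203 = 22.80°

22.8°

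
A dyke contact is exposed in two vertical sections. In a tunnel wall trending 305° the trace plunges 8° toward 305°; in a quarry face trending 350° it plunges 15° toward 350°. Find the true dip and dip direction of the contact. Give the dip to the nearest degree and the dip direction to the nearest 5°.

true dip 15°, dip direction 005°

The two traces are lines in the plane: v₁ = (sin 305°·cos 8°, cos 305°·cos 8°, −sin 8°), v₂ = (sin 350°·cos 15°, cos 350°·cos 15°, −sin 15°).
Cross product v₁ × v₂ gives the pole to the plane: n ∝ (0.015, 0.187, 0.676).
True dip = arccos(n_z / |n|) = arccos(0.9638) = 15.5°.
The horizontal component of n points toward azimuth atan2(n_x, n_y) = 4°, the dip direction.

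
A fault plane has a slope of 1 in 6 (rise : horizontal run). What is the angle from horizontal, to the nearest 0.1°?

9.5°

tan θ = 1/6 = 0.1667
θ = arctan(0.1667) = 9.46°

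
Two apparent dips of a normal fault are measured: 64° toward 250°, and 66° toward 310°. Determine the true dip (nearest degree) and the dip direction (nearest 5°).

true dip 68°, dip direction 285°

The two traces are lines in the plane: v₁ = (sin 250°·cos 64°, cos 250°·cos 64°, −sin 64°), v₂ = (sin 310°·cos 66°, cos 310°·cos 66°, −sin 66°).
The plane normal is n = v₁ × v₂ ∝ (-0.372, 0.096, 0.154).
True dip = arccos(n_z / |n|) = arccos(0.3729) = 68.1°.
Dip direction = azimuth of (n_x, n_y) = atan2(-0.372, 0.096) = 285°.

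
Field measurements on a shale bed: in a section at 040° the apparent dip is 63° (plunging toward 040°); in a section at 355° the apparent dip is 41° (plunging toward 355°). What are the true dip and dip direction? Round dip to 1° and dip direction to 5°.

true dip 64°, dip direction 060°

Represent each trace as a vector plunging at its apparent dip toward its trend (east-north-up frame): v₁ = (0.292, 0.348, -0.891), v₂ = (-0.066, 0.752, -0.656).
n = v₁ × v₂ = (0.442, 0.250, 0.242) (taken with n_z > 0).
tan δ = √(n_x²+n_y²)/n_z = 0.508/0.242, so δ = 64.5°.
Dip direction = azimuth of (n_x, n_y) = atan2(0.442, 0.250) = 60°.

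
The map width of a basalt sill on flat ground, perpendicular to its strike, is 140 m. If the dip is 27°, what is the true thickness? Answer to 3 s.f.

63.6 m

True thickness t = w · sin(dip) = 140 × sin 27°
t = 140 × 0.4540 = 63.559 m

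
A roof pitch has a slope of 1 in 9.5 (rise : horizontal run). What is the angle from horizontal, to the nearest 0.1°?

6.0°

tan θ = 1/9.5 = 0.1053
θ = arctan(0.1053) = 6.01°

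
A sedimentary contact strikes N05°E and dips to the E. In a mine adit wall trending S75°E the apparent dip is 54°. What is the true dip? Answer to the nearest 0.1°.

β = acute angle between strike N05°E and section S75°E = 80°.
tan(true dip) = tan 54° / sin 80° = 1.3976
δ = arctan(1.3976) = 54.42°

54.4°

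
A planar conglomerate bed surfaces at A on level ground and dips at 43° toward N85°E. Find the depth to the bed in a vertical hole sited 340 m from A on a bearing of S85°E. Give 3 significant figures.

312 m

The hole lies 10° from the dip direction, so the down-dip offset is 340 × cos 10° = 334.83 m.
Depth = down-dip offset × tan(dip) = 334.83 × tan 43° = 334.83 × 0.9325
Depth = 312.24 m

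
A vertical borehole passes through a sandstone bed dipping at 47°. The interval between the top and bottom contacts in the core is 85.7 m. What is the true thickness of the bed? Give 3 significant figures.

True thickness t = h · cos(dip) = 85.7 × cos 47°
t = 85.7 × 0.6820 = 58.447 m

58.4 m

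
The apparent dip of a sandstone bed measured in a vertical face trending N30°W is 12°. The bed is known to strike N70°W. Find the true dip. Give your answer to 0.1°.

18.3°

β = acute angle between strike N70°W and section N30°W = 40°.
tan(true dip) = tan 12° / sin 40° = 0.3307
δ = arctan(0.3307) = 18.30°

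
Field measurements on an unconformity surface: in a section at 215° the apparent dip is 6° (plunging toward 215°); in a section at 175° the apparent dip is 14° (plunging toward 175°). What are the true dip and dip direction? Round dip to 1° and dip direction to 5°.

true dip 16°, dip direction 145°

Each apparent-dip line lies in the plane. As unit vectors (x east, y north, z up), v₁ plunges 6°→215° and v₂ plunges 14°→175°.
The plane normal is n = v₁ × v₂ ∝ (0.096, -0.147, 0.620).
tan δ = √(n_x²+n_y²)/n_z = 0.175/0.620, so δ = 15.8°.
Dip direction = azimuth of (n_x, n_y) = atan2(0.096, -0.147) = 147°.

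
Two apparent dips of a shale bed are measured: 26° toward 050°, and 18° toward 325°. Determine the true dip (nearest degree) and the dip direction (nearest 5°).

Represent each trace as a vector plunging at its apparent dip toward its trend (east-north-up frame): v₁ = (0.689, 0.578, -0.438), v₂ = (-0.546, 0.779, -0.309).
Cross product v₁ × v₂ gives the pole to the plane: n ∝ (0.163, 0.452, 0.852).
Dip δ = arctan(|n_h|/n_z) = arctan(0.480/0.852) = 29.4°.
Dip direction = atan2(0.163, 0.452) = 20° (azimuth of n's horizontal projection).

true dip 29°, dip direction 020°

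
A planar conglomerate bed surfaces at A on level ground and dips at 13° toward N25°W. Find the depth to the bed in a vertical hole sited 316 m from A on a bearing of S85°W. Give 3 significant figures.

25.0 m

The hole lies 70° from the dip direction, so the down-dip offset is 316 × cos 70° = 108.08 m.
Depth = down-dip offset × tan(dip) = 108.08 × tan 13° = 108.08 × 0.2309
Depth = 24.95 m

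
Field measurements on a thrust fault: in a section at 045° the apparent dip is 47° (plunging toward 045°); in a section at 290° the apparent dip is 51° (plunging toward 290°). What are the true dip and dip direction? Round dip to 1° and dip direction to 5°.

Each apparent-dip line lies in the plane. As unit vectors (x east, y north, z up), v₁ plunges 47°→045° and v₂ plunges 51°→290°.
The plane normal is n = v₁ × v₂ ∝ (-0.217, 0.807, 0.389).
True dip = arccos(n_z / |n|) = arccos(0.4219) = 65.0°.
The horizontal component of n points toward azimuth atan2(n_x, n_y) = 345°, the dip direction.

true dip 65°, dip direction 345°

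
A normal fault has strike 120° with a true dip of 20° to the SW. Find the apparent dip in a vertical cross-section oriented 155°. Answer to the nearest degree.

Angle between strike (120°) and section (155°): β = 35°.
tan(apparent dip) = tan 20° · sin 35° = 0.2088
α = arctan(0.2088) = 11.79°

12°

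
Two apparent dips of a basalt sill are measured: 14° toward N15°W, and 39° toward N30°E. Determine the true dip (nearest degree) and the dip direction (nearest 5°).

Each apparent-dip line lies in the plane. As unit vectors (x east, y north, z up), v₁ plunges 14°→N15°W and v₂ plunges 39°→N30°E.
The plane normal is n = v₁ × v₂ ∝ (0.427, 0.252, 0.533).
True dip = arccos(n_z / |n|) = arccos(0.7323) = 42.9°.
Dip direction = azimuth of (n_x, n_y) = atan2(0.427, 0.252) = 59°.

true dip 43°, dip direction 060°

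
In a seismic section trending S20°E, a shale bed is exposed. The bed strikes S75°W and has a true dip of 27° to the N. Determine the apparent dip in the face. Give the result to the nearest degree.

Angle between strike (S75°W) and section (S20°E): β = 85°.
tan α = tan 27° × sin 85° = 0.5095 × 0.9962 = 0.5076
α = arctan(0.5076) = 26.91°

27°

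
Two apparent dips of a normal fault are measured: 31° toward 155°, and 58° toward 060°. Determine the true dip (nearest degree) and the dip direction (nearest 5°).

true dip 60°, dip direction 085°

The two traces are lines in the plane: v₁ = (sin 155°·cos 31°, cos 155°·cos 31°, −sin 31°), v₂ = (sin 60°·cos 58°, cos 60°·cos 58°, −sin 58°).
The plane normal is n = v₁ × v₂ ∝ (0.795, 0.071, 0.453).
tan δ = √(n_x²+n_y²)/n_z = 0.798/0.453, so δ = 60.5°.
The horizontal component of n points toward azimuth atan2(n_x, n_y) = 85°, the dip direction.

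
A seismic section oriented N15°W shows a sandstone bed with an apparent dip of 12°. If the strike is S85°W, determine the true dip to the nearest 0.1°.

12.2°

β = acute angle between strike S85°W and section N15°W = 80°.
tan δ = tan α / sin β = tan 12° / sin 80° = 0.2126 / 0.9848 = 0.2158
true dip = arctan 0.2158 = 12.18°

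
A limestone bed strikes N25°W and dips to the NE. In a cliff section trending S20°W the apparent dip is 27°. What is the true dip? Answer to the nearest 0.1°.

β = acute angle between strike N25°W and section S20°W = 45°.
tan(true dip) = tan 27° / sin 45° = 0.7206
true dip = arctan 0.7206 = 35.78°

35.8°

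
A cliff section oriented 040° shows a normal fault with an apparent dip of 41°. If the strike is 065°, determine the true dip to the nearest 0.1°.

64.1°

The section is 25° from the strike.
tan δ = tan α / sin β = tan 41° / sin 25° = 0.8693 / 0.4226 = 2.0569
δ = arctan(2.0569) = 64.07°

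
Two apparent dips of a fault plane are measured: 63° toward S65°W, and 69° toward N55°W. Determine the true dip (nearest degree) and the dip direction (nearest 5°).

true dip 70°, dip direction 290°

Represent each trace as a vector plunging at its apparent dip toward its trend (east-north-up frame): v₁ = (-0.411, -0.192, -0.891), v₂ = (-0.294, 0.206, -0.934).
Cross product v₁ × v₂ gives the pole to the plane: n ∝ (-0.362, 0.123, 0.141).
True dip = arccos(n_z / |n|) = arccos(0.3457) = 69.8°.
The horizontal component of n points toward azimuth atan2(n_x, n_y) = 289°, the dip direction.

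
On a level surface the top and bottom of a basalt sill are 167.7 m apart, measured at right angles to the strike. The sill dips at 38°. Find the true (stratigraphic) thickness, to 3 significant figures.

True thickness t = w · sin(dip) = 167.7 × sin 38°
t = 167.7 × 0.6157 = 103.246 m

103 m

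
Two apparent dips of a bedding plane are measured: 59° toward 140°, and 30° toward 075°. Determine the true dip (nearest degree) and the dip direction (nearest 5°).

true dip 59°, dip direction 145°

The two traces are lines in the plane: v₁ = (sin 140°·cos 59°, cos 140°·cos 59°, −sin 59°), v₂ = (sin 75°·cos 30°, cos 75°·cos 30°, −sin 30°).
The plane normal is n = v₁ × v₂ ∝ (0.389, -0.552, 0.404).
True dip = arccos(n_z / |n|) = arccos(0.5137) = 59.1°.
Dip direction = azimuth of (n_x, n_y) = atan2(0.389, -0.552) = 145°.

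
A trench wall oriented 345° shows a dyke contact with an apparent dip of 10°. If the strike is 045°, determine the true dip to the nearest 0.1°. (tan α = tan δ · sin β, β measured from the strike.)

11.5°

The section is 60° from the strike.
tan δ = tan α / sin β = tan 10° / sin 60° = 0.1763 / 0.8660 = 0.2036
δ = arctan(0.2036) = 11.51°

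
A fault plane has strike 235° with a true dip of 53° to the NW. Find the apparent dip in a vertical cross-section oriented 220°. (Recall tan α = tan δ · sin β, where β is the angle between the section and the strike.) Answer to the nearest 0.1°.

19.0°

The section lies 15° from the strike.
tan(apparent dip) = tan 53° · sin 15° = 0.3435
α = arctan(0.3435) = 18.96°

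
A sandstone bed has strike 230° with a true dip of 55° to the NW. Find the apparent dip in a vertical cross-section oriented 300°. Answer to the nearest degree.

53°

The strike is 230° and the section trends 300°; the acute angle between them is β = 70°.
tan α = tan 55° × sin 70° = 1.4281 × 0.9397 = 1.3420
apparent dip = arctan 1.3420 = 53.31°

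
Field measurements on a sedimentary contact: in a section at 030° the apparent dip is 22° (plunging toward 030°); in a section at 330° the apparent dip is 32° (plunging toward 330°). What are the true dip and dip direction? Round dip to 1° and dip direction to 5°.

true dip 32°, dip direction 340°

The two traces are lines in the plane: v₁ = (sin 30°·cos 22°, cos 30°·cos 22°, −sin 22°), v₂ = (sin 330°·cos 32°, cos 330°·cos 32°, −sin 32°).
Cross product v₁ × v₂ gives the pole to the plane: n ∝ (-0.150, 0.405, 0.681).
tan δ = √(n_x²+n_y²)/n_z = 0.432/0.681, so δ = 32.4°.
Dip direction = azimuth of (n_x, n_y) = atan2(-0.150, 0.405) = 340°.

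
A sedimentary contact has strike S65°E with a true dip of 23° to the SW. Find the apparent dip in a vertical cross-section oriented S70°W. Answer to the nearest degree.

The strike is S65°E and the section trends S70°W; the acute angle between them is β = 45°.
tan(apparent dip) = tan 23° · sin 45° = 0.3001
apparent dip = arctan 0.3001 = 16.71°

17°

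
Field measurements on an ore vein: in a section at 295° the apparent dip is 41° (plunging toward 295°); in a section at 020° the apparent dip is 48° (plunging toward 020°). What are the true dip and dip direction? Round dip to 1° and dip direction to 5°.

Each apparent-dip line lies in the plane. As unit vectors (x east, y north, z up), v₁ plunges 41°→295° and v₂ plunges 48°→020°.
Cross product v₁ × v₂ gives the pole to the plane: n ∝ (-0.175, 0.658, 0.503).
tan δ = √(n_x²+n_y²)/n_z = 0.681/0.503, so δ = 53.6°.
The horizontal component of n points toward azimuth atan2(n_x, n_y) = 345°, the dip direction.

true dip 54°, dip direction 345°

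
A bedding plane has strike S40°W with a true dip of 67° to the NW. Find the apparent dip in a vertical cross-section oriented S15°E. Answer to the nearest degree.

63°

The section lies 55° from the strike.
tan α = tan 67° × sin 55° = 2.3559 × 0.8192 = 1.9298
apparent dip = arctan 1.9298 = 62.61°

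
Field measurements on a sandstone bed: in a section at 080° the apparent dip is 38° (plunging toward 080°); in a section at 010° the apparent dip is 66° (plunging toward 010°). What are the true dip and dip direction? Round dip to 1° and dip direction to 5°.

Each apparent-dip line lies in the plane. As unit vectors (x east, y north, z up), v₁ plunges 38°→080° and v₂ plunges 66°→010°.
n = v₁ × v₂ = (0.122, 0.665, 0.301) (taken with n_z > 0).
tan δ = √(n_x²+n_y²)/n_z = 0.676/0.301, so δ = 66.0°.
The horizontal component of n points toward azimuth atan2(n_x, n_y) = 10°, the dip direction.

true dip 66°, dip direction 010°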